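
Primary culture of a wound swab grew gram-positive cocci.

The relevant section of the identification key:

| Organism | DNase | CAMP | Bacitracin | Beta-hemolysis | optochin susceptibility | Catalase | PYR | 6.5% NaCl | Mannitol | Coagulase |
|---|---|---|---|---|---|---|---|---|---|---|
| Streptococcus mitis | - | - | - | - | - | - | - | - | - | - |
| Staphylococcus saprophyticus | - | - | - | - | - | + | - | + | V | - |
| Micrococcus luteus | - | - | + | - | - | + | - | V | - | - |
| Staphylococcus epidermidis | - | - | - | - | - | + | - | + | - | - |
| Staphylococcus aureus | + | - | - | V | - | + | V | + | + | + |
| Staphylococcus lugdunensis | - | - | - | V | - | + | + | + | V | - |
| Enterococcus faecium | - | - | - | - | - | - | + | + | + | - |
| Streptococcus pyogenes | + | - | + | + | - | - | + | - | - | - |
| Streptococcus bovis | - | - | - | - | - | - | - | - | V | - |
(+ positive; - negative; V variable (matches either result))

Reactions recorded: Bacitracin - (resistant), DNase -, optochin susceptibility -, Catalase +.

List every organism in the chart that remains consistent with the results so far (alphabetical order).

Staphylococcus epidermidis, Staphylococcus lugdunensis, Staphylococcus saprophyticus

DNase -: excludes Staphylococcus aureus, Streptococcus pyogenes — 7 left.
optochin susceptibility -: all 7 remaining candidates are consistent.
Bacitracin -: excludes Micrococcus luteus — 6 left.
Catalase +: excludes Streptococcus mitis, Enterococcus faecium, Streptococcus bovis — 3 left.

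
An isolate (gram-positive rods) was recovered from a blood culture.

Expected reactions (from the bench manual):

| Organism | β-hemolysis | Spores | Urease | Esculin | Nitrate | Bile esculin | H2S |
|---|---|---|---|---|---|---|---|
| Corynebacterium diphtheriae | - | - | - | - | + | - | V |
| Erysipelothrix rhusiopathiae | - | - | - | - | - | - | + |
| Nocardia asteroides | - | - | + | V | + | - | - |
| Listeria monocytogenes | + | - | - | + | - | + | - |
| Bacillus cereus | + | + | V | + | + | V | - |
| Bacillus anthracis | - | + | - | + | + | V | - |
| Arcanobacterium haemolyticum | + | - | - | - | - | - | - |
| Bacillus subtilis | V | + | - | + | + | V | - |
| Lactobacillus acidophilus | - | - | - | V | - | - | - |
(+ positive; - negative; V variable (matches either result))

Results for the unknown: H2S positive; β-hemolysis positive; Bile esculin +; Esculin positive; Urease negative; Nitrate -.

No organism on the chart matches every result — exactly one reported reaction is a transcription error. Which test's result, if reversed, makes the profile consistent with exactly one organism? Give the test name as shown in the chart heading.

As reported, no row in the chart matches all 6 reactions.
Reversing Urease → still no organism matches.
Reversing Bile esculin → still no organism matches.
Reversing Esculin → still no organism matches.
Reversing Nitrate → still no organism matches.
Reversing β-hemolysis → still no organism matches.
Reversing H2S (to -) → unique match: Listeria monocytogenes.

H2S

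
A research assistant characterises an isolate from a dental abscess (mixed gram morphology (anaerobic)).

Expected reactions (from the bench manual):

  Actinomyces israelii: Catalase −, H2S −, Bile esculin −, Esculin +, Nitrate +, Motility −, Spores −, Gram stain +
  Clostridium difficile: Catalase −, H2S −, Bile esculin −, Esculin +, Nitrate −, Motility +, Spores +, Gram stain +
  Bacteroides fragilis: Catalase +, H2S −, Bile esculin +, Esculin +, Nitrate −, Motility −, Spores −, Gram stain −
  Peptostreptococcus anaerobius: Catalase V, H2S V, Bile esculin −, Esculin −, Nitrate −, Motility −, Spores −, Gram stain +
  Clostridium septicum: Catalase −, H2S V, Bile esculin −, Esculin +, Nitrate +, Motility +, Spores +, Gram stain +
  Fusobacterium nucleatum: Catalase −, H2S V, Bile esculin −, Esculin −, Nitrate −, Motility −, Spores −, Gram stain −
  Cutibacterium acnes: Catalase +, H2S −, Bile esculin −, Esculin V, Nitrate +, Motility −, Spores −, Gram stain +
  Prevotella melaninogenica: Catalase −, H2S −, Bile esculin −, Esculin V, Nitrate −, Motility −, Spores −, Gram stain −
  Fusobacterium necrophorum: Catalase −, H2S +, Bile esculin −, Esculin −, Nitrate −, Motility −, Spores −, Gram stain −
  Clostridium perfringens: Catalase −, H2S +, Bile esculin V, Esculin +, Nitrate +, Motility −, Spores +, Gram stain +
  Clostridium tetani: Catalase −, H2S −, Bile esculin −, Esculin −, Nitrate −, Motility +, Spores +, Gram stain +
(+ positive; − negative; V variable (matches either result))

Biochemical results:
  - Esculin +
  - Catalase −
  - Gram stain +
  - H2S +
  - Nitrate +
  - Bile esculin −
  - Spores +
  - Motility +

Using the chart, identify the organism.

Clostridium septicum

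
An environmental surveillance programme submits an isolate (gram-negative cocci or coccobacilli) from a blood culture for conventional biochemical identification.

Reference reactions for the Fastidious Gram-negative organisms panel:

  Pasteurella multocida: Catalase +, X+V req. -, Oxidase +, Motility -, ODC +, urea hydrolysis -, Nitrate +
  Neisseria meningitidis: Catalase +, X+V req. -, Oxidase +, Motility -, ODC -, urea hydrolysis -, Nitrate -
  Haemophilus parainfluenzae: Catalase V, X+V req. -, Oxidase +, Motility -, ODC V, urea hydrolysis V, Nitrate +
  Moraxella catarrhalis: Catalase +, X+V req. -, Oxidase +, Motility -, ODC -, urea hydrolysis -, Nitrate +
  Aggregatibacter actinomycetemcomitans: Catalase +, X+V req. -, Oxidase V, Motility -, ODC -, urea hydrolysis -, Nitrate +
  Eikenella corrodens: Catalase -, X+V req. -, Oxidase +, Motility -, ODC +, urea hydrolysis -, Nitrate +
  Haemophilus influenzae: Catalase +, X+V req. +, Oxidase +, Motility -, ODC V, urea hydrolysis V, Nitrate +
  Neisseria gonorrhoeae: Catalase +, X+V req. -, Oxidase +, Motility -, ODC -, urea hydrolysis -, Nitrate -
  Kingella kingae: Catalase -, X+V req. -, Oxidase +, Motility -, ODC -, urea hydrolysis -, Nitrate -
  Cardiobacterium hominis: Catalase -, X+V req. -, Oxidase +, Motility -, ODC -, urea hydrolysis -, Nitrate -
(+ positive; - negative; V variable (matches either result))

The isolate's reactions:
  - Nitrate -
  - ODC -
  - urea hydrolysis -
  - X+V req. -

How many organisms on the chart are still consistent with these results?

X+V req. -: excludes Haemophilus influenzae — 9 left.
ODC -: excludes Pasteurella multocida, Eikenella corrodens — 7 left.
urea hydrolysis -: all 7 remaining candidates are consistent.
Nitrate -: excludes Haemophilus parainfluenzae, Moraxella catarrhalis, Aggregatibacter actinomycetemcomitans — 4 left.
Still consistent: Cardiobacterium hominis, Kingella kingae, Neisseria gonorrhoeae, Neisseria meningitidis.

4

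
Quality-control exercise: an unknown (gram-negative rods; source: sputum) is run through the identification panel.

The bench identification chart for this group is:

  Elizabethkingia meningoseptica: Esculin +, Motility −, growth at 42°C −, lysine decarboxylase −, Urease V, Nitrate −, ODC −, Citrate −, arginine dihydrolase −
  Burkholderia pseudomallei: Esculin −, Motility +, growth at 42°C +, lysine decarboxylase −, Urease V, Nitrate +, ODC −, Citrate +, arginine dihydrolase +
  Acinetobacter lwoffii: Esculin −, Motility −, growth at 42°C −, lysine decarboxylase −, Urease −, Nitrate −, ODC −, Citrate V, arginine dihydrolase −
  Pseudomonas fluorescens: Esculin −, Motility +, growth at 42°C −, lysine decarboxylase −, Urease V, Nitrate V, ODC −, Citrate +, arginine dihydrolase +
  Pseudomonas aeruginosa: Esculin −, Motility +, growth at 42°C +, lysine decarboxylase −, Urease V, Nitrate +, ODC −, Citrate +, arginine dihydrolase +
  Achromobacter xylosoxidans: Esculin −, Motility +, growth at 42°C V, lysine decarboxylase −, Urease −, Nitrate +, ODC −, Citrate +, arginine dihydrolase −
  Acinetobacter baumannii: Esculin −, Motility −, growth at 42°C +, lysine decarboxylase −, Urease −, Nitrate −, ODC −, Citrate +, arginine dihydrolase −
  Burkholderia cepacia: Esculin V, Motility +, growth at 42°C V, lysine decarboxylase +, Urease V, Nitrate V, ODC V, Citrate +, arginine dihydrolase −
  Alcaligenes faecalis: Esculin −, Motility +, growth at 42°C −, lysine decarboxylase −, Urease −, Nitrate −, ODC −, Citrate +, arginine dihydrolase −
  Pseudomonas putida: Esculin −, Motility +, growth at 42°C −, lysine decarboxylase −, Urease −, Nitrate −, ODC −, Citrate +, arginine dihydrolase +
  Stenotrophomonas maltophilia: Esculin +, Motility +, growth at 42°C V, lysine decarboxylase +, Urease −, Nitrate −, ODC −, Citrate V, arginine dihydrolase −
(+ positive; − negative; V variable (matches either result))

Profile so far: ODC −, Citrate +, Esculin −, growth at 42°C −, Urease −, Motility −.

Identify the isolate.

Acinetobacter lwoffii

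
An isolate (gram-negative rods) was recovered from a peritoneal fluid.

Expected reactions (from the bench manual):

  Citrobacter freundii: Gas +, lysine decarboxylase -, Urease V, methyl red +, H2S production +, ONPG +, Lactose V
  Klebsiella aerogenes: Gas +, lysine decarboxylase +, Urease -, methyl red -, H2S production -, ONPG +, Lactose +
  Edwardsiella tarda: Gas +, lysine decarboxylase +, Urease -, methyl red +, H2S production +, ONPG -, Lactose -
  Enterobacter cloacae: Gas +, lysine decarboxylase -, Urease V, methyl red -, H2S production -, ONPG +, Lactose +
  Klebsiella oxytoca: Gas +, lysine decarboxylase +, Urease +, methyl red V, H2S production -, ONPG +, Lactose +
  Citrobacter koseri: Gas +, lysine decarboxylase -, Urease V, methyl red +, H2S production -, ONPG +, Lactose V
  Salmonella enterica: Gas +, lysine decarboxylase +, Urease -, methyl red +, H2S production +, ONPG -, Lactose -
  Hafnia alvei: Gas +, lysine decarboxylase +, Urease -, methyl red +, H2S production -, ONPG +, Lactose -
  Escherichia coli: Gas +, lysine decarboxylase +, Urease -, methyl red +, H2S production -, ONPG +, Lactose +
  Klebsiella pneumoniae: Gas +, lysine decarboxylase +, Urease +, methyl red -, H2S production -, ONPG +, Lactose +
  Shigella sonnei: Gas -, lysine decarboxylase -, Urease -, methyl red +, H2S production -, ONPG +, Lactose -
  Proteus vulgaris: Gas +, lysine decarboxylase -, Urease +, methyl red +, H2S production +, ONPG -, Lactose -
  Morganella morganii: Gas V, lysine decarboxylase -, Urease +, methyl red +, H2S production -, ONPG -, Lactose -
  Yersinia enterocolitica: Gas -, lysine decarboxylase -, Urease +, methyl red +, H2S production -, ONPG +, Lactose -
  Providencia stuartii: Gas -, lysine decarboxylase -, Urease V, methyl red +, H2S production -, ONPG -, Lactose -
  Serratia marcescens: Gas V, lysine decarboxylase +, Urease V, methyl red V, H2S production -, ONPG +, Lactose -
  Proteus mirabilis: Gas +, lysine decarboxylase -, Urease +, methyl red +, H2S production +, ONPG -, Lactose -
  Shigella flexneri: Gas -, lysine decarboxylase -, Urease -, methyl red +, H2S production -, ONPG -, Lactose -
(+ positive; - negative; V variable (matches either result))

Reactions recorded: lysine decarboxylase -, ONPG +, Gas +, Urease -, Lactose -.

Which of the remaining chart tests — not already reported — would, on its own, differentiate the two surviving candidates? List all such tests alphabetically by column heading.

Urease -: excludes 6 organisms — 12 left.
lysine decarboxylase -: excludes 6 organisms — 6 left.
Gas +: excludes Shigella sonnei, Providencia stuartii, Shigella flexneri — 3 left.
ONPG +: all 3 remaining candidates are consistent.
Lactose -: excludes Enterobacter cloacae — 2 left.
Two candidates remain: Citrobacter freundii and Citrobacter koseri.
  methyl red: + vs + — same for both, does not separate.
  H2S production: Citrobacter freundii +, Citrobacter koseri - — discriminates.

H2S production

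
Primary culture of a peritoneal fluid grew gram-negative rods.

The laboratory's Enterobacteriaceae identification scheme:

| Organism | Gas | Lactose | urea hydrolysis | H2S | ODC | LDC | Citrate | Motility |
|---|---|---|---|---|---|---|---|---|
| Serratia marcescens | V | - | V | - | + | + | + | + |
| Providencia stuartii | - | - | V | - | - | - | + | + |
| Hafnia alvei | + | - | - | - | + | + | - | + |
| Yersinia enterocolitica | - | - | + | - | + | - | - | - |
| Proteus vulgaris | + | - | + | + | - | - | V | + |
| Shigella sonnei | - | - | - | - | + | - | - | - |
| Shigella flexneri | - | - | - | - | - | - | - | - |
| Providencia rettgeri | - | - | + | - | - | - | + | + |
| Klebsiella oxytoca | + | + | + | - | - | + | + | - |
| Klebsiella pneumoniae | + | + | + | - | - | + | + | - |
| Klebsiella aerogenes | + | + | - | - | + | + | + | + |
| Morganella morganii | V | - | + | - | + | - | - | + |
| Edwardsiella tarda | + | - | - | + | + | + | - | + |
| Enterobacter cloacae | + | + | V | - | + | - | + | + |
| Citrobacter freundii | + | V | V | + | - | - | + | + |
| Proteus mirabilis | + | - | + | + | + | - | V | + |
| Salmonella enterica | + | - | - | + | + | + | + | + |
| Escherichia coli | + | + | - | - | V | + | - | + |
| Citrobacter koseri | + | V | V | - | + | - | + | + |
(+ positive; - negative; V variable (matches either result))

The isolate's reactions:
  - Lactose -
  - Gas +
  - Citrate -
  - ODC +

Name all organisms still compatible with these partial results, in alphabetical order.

Edwardsiella tarda, Hafnia alvei, Morganella morganii, Proteus mirabilis

Citrate -: excludes 10 organisms — 9 left.
Lactose -: excludes Escherichia coli — 8 left.
Gas +: excludes Yersinia enterocolitica, Shigella sonnei, Shigella flexneri — 5 left.
ODC +: excludes Proteus vulgaris — 4 left.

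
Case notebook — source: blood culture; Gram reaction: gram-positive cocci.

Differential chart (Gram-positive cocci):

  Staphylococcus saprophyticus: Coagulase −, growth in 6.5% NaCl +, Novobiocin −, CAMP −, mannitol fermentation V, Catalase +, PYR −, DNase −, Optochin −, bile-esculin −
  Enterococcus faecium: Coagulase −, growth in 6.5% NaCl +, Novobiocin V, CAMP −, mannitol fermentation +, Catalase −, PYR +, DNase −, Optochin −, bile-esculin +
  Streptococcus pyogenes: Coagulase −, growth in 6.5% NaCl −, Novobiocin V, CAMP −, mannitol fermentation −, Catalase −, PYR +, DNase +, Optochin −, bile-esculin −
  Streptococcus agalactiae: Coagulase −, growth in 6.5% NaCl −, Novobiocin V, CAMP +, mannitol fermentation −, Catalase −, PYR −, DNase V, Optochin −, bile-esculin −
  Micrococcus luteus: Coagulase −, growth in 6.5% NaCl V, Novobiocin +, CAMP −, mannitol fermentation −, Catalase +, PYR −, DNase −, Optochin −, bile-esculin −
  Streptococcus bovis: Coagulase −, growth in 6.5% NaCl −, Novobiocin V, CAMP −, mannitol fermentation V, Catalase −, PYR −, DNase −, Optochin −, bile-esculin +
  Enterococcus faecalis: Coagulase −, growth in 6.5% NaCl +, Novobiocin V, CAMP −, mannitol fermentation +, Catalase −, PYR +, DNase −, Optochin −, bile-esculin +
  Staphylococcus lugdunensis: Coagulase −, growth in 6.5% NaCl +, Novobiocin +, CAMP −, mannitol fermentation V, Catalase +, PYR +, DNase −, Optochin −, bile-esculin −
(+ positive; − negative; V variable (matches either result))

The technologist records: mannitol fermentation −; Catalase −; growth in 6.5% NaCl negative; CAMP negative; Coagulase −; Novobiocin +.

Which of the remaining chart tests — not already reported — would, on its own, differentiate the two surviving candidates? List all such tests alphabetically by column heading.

bile-esculin, DNase, PYR

growth in 6.5% NaCl −: excludes Staphylococcus saprophyticus, Enterococcus faecium, Enterococcus faecalis, Staphylococcus lugdunensis — 4 left.
Catalase −: excludes Micrococcus luteus — 3 left.
Novobiocin +: all 3 remaining candidates are consistent.
Coagulase −: all 3 remaining candidates are consistent.
mannitol fermentation −: all 3 remaining candidates are consistent.
CAMP −: excludes Streptococcus agalactiae — 2 left.
Two candidates remain: Streptococcus bovis and Streptococcus pyogenes.
  PYR: Streptococcus bovis −, Streptococcus pyogenes + — discriminates.
  DNase: Streptococcus bovis −, Streptococcus pyogenes + — discriminates.
  Optochin: − vs − — same for both, does not separate.
  bile-esculin: Streptococcus bovis +, Streptococcus pyogenes − — discriminates.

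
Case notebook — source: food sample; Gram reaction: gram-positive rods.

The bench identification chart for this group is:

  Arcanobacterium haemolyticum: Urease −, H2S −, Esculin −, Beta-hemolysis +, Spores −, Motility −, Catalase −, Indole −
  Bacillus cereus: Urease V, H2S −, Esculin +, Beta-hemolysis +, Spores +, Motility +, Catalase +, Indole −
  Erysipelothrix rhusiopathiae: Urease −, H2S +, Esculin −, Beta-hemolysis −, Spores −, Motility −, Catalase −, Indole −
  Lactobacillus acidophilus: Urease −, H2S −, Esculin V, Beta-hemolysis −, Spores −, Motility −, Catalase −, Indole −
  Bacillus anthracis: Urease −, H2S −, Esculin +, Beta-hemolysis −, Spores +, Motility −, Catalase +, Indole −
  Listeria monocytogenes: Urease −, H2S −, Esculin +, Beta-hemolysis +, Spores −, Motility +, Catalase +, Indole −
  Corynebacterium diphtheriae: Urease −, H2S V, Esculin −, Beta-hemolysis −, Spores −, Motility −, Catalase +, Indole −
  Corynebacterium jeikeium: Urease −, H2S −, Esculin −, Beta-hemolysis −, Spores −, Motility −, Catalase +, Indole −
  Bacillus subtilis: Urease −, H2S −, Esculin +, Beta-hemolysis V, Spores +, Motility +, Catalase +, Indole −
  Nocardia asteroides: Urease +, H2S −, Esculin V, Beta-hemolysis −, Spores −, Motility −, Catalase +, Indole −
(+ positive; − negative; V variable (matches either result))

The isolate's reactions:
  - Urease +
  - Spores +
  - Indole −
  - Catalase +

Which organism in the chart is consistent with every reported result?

Bacillus cereus

Spores +: excludes 7 organisms — 3 left.
Indole −: all 3 remaining candidates are consistent.
Catalase +: all 3 remaining candidates are consistent.
Urease +: excludes Bacillus anthracis, Bacillus subtilis — 1 left.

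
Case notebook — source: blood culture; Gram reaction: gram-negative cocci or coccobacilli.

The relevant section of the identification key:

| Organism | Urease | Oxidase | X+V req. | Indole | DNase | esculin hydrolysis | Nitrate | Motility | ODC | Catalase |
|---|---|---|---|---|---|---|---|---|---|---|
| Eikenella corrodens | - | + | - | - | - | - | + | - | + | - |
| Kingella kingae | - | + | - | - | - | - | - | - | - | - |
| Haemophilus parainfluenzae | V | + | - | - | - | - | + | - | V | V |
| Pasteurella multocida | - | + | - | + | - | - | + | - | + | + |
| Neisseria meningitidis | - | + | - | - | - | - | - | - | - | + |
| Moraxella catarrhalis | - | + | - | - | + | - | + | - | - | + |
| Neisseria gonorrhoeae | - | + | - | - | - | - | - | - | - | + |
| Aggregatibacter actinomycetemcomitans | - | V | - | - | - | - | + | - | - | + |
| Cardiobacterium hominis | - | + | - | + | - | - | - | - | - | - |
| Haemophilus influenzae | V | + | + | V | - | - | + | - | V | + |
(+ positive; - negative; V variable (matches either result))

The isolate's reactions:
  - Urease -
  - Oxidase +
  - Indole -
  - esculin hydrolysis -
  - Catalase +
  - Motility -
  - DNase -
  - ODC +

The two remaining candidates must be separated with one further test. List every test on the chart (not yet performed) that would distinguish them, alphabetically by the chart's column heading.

X+V req.

Catalase +: excludes Eikenella corrodens, Kingella kingae, Cardiobacterium hominis — 7 left.
Urease -: all 7 remaining candidates are consistent.
Oxidase +: all 7 remaining candidates are consistent.
Indole -: excludes Pasteurella multocida — 6 left.
DNase -: excludes Moraxella catarrhalis — 5 left.
Motility -: all 5 remaining candidates are consistent.
esculin hydrolysis -: all 5 remaining candidates are consistent.
ODC +: excludes Neisseria meningitidis, Neisseria gonorrhoeae, Aggregatibacter actinomycetemcomitans — 2 left.
Two candidates remain: Haemophilus influenzae and Haemophilus parainfluenzae.
  X+V req.: Haemophilus influenzae +, Haemophilus parainfluenzae - — discriminates.
  Nitrate: + vs + — same for both, does not separate.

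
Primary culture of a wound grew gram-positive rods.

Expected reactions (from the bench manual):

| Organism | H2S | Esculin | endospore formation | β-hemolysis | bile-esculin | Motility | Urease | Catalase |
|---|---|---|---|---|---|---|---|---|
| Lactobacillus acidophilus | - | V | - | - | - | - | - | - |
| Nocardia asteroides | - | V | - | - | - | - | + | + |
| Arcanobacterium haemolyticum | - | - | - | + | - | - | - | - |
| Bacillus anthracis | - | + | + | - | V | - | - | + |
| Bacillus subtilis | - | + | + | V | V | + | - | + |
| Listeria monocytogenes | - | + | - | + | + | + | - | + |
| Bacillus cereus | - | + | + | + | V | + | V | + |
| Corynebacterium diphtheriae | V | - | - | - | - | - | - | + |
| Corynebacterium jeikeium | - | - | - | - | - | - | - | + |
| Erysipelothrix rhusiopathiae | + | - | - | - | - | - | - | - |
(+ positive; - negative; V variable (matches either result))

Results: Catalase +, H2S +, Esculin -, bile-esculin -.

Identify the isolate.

Corynebacterium diphtheriae

Catalase +: excludes Lactobacillus acidophilus, Arcanobacterium haemolyticum, Erysipelothrix rhusiopathiae — 7 left.
Esculin -: excludes Bacillus anthracis, Bacillus subtilis, Listeria monocytogenes, Bacillus cereus — 3 left.
H2S +: excludes Nocardia asteroides, Corynebacterium jeikeium — 1 left.
bile-esculin -: the one remaining candidate is consistent.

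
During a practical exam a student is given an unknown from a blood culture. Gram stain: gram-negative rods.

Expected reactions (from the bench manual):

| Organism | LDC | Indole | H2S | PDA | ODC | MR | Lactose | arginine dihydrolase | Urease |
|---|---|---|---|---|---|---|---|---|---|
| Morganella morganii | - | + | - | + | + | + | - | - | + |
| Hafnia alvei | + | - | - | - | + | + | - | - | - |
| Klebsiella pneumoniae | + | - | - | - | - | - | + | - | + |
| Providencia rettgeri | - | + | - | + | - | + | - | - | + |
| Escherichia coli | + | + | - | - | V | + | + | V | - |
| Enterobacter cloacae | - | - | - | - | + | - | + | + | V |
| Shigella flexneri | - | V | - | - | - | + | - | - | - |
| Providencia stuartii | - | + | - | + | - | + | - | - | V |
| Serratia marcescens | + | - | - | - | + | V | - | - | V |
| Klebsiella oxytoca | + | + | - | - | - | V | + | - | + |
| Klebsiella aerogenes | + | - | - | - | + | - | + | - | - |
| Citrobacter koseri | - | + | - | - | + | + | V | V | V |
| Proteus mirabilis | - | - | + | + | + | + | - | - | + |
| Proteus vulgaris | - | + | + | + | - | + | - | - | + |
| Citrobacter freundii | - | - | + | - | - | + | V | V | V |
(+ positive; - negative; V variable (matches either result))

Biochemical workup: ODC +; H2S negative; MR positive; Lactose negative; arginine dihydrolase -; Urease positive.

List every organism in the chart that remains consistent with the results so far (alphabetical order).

Citrobacter koseri, Morganella morganii, Serratia marcescens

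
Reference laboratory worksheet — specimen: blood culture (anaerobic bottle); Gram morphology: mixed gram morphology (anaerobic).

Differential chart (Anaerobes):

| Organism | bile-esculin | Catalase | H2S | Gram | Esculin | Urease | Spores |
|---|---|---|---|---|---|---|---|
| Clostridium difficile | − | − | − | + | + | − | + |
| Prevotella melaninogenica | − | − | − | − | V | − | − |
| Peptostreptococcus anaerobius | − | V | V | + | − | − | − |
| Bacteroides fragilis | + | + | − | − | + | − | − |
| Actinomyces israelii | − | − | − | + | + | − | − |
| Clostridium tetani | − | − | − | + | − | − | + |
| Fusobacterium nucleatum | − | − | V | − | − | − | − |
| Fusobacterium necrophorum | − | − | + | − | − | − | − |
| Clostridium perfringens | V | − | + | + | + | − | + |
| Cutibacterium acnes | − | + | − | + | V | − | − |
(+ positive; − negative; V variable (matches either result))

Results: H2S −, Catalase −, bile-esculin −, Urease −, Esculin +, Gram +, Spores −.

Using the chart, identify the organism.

Actinomyces israelii

Catalase −: excludes Bacteroides fragilis, Cutibacterium acnes — 8 left.
Spores −: excludes Clostridium difficile, Clostridium tetani, Clostridium perfringens — 5 left.
Urease −: all 5 remaining candidates are consistent.
bile-esculin −: all 5 remaining candidates are consistent.
Esculin +: excludes Peptostreptococcus anaerobius, Fusobacterium nucleatum, Fusobacterium necrophorum — 2 left.
Gram +: excludes Prevotella melaninogenica — 1 left.
H2S −: the one remaining candidate is consistent.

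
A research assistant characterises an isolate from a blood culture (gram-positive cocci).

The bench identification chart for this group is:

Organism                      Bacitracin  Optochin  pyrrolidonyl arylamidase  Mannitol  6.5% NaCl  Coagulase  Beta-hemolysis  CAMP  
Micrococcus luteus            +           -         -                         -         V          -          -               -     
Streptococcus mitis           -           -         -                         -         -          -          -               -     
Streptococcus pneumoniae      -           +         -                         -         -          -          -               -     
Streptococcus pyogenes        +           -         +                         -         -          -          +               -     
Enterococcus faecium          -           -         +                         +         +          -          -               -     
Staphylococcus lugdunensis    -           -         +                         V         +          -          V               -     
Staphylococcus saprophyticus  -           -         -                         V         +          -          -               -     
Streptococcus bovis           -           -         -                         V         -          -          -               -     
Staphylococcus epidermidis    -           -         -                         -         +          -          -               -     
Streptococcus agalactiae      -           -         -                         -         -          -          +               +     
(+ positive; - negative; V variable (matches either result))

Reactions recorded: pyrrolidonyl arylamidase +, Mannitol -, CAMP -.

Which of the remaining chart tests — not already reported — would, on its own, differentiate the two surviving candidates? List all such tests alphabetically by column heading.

6.5% NaCl, Bacitracin

Mannitol -: excludes Enterococcus faecium — 9 left.
pyrrolidonyl arylamidase +: excludes 7 organisms — 2 left.
CAMP -: all 2 remaining candidates are consistent.
Two candidates remain: Staphylococcus lugdunensis and Streptococcus pyogenes.
  Bacitracin: Staphylococcus lugdunensis -, Streptococcus pyogenes + — discriminates.
  Optochin: - vs - — same for both, does not separate.
  6.5% NaCl: Staphylococcus lugdunensis +, Streptococcus pyogenes - — discriminates.
  Coagulase: - vs - — same for both, does not separate.
  Beta-hemolysis: V vs + — variable for at least one, does not separate.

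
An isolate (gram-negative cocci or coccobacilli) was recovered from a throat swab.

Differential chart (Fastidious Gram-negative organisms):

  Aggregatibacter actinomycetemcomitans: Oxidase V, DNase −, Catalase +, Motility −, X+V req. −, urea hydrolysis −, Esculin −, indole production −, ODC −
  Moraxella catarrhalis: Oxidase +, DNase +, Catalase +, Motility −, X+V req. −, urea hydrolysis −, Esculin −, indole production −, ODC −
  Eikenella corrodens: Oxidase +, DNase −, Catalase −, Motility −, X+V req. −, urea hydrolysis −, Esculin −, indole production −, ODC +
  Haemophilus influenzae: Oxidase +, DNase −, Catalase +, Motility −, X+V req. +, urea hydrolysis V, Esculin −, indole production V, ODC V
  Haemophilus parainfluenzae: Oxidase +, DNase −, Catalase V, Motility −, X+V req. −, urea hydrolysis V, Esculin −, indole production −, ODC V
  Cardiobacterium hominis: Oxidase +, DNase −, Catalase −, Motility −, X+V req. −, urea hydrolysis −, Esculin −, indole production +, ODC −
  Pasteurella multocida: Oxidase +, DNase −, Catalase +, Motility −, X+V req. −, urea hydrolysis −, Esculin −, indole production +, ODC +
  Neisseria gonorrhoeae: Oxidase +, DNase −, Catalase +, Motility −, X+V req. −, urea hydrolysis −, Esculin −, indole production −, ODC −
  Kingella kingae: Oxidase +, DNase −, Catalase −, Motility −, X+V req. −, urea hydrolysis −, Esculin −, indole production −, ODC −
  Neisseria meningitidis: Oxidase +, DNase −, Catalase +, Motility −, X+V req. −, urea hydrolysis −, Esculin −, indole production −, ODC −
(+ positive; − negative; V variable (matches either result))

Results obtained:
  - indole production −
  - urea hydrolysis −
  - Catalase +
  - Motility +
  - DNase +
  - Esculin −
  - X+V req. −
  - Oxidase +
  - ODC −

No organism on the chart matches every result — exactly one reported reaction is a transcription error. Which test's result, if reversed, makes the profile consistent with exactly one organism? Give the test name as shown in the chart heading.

Motility

As reported, no row in the chart matches all 9 reactions.
Reversing Catalase → still no organism matches.
Reversing ODC → still no organism matches.
Reversing X+V req. → still no organism matches.
Reversing Motility (to −) → unique match: Moraxella catarrhalis.
Reversing indole production → still no organism matches.
Reversing Esculin → still no organism matches.
Reversing urea hydrolysis → still no organism matches.
Reversing Oxidase → still no organism matches.
Reversing DNase → still no organism matches.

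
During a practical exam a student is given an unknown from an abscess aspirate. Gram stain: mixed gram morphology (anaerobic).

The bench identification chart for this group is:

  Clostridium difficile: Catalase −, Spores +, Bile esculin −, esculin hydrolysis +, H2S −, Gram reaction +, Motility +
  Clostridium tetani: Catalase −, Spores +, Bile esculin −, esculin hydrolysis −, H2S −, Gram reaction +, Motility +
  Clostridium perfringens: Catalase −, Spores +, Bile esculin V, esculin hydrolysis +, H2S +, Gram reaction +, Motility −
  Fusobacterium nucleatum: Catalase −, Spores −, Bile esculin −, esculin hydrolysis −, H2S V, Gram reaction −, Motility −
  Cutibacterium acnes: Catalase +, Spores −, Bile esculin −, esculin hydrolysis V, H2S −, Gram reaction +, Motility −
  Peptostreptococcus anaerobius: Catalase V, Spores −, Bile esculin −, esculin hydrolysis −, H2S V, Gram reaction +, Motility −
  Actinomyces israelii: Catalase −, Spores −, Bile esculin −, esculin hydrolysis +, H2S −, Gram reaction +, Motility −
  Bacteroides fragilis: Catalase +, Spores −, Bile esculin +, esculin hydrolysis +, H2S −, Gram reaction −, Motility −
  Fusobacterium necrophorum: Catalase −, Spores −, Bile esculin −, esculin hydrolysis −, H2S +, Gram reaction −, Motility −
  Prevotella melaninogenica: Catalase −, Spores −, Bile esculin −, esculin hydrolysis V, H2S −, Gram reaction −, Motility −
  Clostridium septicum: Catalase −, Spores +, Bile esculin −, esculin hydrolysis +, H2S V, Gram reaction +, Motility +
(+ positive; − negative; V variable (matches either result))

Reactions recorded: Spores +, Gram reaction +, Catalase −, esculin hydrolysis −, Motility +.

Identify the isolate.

Clostridium tetani

Motility +: excludes 8 organisms — 3 left.
Catalase −: all 3 remaining candidates are consistent.
esculin hydrolysis −: excludes Clostridium difficile, Clostridium septicum — 1 left.
Spores +: the one remaining candidate is consistent.
Gram reaction +: the one remaining candidate is consistent.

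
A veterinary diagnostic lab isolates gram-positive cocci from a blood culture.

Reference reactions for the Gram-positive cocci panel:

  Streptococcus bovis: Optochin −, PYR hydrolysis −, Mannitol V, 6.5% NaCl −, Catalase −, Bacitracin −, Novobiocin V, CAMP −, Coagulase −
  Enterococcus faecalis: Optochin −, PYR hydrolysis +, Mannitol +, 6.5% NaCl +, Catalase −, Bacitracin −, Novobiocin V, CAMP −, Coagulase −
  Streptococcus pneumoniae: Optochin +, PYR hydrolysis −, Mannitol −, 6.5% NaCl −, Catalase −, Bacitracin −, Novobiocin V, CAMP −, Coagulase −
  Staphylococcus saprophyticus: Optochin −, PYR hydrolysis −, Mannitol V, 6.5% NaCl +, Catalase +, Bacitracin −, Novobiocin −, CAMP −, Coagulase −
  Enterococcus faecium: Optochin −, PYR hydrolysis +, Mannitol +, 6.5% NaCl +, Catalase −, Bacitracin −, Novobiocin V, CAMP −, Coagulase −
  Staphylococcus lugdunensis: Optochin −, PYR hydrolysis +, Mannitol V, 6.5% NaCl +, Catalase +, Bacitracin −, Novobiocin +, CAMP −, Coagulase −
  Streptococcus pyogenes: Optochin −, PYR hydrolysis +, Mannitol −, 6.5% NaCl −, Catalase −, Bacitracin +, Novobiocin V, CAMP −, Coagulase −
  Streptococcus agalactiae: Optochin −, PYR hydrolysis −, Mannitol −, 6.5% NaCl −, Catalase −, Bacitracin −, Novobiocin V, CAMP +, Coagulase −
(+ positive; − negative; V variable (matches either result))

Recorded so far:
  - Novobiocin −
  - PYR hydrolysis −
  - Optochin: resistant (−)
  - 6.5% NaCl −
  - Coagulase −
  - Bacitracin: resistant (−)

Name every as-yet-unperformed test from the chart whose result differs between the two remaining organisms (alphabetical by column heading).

6.5% NaCl −: excludes Enterococcus faecalis, Staphylococcus saprophyticus, Enterococcus faecium, Staphylococcus lugdunensis — 4 left.
Coagulase −: all 4 remaining candidates are consistent.
PYR hydrolysis −: excludes Streptococcus pyogenes — 3 left.
Novobiocin −: all 3 remaining candidates are consistent.
Bacitracin −: all 3 remaining candidates are consistent.
Optochin −: excludes Streptococcus pneumoniae — 2 left.
Two candidates remain: Streptococcus agalactiae and Streptococcus bovis.
  Mannitol: − vs V — variable for at least one, does not separate.
  Catalase: − vs − — same for both, does not separate.
  CAMP: Streptococcus agalactiae +, Streptococcus bovis − — discriminates.

CAMP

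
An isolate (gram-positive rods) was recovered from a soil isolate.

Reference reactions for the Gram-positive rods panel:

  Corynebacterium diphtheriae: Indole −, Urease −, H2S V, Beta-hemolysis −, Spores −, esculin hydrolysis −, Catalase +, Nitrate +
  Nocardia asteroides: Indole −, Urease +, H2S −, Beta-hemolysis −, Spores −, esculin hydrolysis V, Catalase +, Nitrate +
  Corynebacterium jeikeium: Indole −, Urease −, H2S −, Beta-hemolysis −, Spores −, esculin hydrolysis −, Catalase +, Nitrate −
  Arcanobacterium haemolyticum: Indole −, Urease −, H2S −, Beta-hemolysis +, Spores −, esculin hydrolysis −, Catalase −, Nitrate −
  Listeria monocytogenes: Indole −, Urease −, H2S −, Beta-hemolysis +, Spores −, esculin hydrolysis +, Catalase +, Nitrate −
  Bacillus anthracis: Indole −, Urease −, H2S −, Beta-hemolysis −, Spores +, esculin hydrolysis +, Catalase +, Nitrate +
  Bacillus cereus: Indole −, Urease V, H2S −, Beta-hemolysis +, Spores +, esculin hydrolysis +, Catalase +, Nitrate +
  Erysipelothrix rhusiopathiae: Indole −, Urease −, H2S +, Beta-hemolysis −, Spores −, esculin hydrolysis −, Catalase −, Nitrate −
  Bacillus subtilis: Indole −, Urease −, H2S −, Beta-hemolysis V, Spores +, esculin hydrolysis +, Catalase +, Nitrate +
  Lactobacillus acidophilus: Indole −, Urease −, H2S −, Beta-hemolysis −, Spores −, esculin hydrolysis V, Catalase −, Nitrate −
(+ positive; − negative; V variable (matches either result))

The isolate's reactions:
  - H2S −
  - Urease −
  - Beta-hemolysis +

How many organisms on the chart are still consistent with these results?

Beta-hemolysis +: excludes 6 organisms — 4 left.
H2S −: all 4 remaining candidates are consistent.
Urease −: all 4 remaining candidates are consistent.
Still consistent: Arcanobacterium haemolyticum, Bacillus cereus, Bacillus subtilis, Listeria monocytogenes.

4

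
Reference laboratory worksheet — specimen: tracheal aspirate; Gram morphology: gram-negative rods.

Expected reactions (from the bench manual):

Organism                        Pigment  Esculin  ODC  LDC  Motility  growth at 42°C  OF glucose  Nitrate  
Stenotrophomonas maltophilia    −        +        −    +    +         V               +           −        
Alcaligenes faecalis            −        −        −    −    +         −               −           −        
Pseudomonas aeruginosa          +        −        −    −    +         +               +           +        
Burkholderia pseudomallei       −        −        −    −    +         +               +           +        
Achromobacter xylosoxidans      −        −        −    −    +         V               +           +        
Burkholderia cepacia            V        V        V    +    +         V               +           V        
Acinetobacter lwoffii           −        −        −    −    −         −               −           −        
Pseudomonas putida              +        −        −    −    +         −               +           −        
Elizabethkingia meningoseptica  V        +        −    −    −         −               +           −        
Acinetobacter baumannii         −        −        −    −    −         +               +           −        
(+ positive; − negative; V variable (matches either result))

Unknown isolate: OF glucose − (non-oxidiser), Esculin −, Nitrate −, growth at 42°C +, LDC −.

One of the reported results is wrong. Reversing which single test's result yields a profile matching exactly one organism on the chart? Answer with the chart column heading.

OF glucose

As reported, no row in the chart matches all 5 reactions.
Reversing OF glucose (to +) → unique match: Acinetobacter baumannii.
Reversing Nitrate → still no organism matches.
Reversing Esculin → still no organism matches.
Reversing LDC → still no organism matches.
Reversing growth at 42°C → 2 organisms match (not unique).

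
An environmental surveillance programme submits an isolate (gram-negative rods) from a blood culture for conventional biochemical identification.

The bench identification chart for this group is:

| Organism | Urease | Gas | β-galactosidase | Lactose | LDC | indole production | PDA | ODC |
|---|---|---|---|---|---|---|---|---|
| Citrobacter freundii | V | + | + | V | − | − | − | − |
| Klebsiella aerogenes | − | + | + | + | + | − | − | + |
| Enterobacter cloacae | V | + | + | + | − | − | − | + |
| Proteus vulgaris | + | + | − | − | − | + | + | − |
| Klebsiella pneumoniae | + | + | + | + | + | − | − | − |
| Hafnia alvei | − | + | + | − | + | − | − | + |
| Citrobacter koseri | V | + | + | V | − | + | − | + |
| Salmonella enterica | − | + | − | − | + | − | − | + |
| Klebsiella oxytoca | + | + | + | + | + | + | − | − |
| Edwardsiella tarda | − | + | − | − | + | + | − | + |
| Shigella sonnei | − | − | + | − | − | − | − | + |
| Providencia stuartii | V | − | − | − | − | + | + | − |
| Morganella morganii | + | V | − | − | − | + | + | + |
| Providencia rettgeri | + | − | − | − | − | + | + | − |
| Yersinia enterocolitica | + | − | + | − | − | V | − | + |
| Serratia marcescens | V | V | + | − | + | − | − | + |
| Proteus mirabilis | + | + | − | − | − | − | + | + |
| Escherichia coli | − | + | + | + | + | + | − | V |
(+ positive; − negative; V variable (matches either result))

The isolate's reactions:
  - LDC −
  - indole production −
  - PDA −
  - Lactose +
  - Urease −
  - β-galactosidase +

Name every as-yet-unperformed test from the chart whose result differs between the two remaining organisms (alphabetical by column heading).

ODC

Urease −: excludes 7 organisms — 11 left.
Lactose +: excludes 6 organisms — 5 left.
PDA −: all 5 remaining candidates are consistent.
LDC −: excludes Klebsiella aerogenes, Escherichia coli — 3 left.
β-galactosidase +: all 3 remaining candidates are consistent.
indole production −: excludes Citrobacter koseri — 2 left.
Two candidates remain: Citrobacter freundii and Enterobacter cloacae.
  Gas: + vs + — same for both, does not separate.
  ODC: Citrobacter freundii −, Enterobacter cloacae + — discriminates.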